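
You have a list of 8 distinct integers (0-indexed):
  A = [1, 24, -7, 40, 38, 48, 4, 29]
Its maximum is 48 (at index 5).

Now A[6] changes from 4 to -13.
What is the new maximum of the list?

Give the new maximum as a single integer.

Old max = 48 (at index 5)
Change: A[6] 4 -> -13
Changed element was NOT the old max.
  New max = max(old_max, new_val) = max(48, -13) = 48

Answer: 48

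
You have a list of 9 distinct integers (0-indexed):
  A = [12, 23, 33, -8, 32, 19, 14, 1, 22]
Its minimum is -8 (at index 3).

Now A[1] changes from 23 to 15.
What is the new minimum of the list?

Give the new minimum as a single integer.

Answer: -8

Derivation:
Old min = -8 (at index 3)
Change: A[1] 23 -> 15
Changed element was NOT the old min.
  New min = min(old_min, new_val) = min(-8, 15) = -8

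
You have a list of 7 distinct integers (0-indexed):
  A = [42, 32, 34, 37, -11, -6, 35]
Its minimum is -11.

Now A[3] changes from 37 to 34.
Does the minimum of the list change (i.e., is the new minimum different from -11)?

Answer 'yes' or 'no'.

Answer: no

Derivation:
Old min = -11
Change: A[3] 37 -> 34
Changed element was NOT the min; min changes only if 34 < -11.
New min = -11; changed? no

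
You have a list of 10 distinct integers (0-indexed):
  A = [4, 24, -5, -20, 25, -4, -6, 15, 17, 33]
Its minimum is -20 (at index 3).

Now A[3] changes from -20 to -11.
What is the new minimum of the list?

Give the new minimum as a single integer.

Answer: -11

Derivation:
Old min = -20 (at index 3)
Change: A[3] -20 -> -11
Changed element WAS the min. Need to check: is -11 still <= all others?
  Min of remaining elements: -6
  New min = min(-11, -6) = -11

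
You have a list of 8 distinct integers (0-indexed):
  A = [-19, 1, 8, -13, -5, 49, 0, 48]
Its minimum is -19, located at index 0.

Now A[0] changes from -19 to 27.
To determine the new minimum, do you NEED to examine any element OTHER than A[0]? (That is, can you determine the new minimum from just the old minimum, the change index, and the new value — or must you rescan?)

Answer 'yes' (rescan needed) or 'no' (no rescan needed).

Answer: yes

Derivation:
Old min = -19 at index 0
Change at index 0: -19 -> 27
Index 0 WAS the min and new value 27 > old min -19. Must rescan other elements to find the new min.
Needs rescan: yes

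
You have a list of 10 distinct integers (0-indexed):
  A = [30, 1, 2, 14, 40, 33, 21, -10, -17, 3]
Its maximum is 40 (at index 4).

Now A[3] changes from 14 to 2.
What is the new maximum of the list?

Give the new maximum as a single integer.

Answer: 40

Derivation:
Old max = 40 (at index 4)
Change: A[3] 14 -> 2
Changed element was NOT the old max.
  New max = max(old_max, new_val) = max(40, 2) = 40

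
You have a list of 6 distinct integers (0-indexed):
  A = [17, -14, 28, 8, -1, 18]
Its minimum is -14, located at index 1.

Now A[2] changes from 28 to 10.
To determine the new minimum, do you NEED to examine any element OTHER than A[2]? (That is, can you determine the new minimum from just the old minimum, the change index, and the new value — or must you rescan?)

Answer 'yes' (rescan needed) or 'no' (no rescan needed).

Answer: no

Derivation:
Old min = -14 at index 1
Change at index 2: 28 -> 10
Index 2 was NOT the min. New min = min(-14, 10). No rescan of other elements needed.
Needs rescan: no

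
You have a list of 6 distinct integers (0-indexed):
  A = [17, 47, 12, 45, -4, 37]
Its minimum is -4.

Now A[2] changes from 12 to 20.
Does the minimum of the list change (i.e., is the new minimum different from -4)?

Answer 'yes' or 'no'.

Answer: no

Derivation:
Old min = -4
Change: A[2] 12 -> 20
Changed element was NOT the min; min changes only if 20 < -4.
New min = -4; changed? no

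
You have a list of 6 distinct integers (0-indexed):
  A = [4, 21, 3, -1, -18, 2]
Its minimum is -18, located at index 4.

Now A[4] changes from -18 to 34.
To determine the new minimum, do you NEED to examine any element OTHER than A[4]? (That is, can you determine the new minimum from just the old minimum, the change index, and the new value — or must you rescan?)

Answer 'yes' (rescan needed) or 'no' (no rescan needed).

Answer: yes

Derivation:
Old min = -18 at index 4
Change at index 4: -18 -> 34
Index 4 WAS the min and new value 34 > old min -18. Must rescan other elements to find the new min.
Needs rescan: yes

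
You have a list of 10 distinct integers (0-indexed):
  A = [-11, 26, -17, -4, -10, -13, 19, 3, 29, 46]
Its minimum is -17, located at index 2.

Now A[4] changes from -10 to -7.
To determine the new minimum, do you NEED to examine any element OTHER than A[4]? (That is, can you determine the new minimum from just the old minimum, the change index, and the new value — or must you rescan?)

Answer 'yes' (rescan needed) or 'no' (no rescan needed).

Answer: no

Derivation:
Old min = -17 at index 2
Change at index 4: -10 -> -7
Index 4 was NOT the min. New min = min(-17, -7). No rescan of other elements needed.
Needs rescan: no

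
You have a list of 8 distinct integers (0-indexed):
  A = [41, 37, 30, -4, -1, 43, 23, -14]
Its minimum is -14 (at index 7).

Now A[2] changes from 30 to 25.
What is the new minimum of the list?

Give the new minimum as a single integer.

Answer: -14

Derivation:
Old min = -14 (at index 7)
Change: A[2] 30 -> 25
Changed element was NOT the old min.
  New min = min(old_min, new_val) = min(-14, 25) = -14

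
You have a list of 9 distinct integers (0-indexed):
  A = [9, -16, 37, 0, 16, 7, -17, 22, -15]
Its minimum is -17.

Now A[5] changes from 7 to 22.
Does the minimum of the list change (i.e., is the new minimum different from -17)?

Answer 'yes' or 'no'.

Old min = -17
Change: A[5] 7 -> 22
Changed element was NOT the min; min changes only if 22 < -17.
New min = -17; changed? no

Answer: no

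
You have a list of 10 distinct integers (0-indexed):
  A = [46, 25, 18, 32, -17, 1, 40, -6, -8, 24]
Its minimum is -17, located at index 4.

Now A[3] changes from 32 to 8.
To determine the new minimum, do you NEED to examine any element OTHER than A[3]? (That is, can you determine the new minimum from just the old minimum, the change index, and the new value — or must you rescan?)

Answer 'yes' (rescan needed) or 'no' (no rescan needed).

Old min = -17 at index 4
Change at index 3: 32 -> 8
Index 3 was NOT the min. New min = min(-17, 8). No rescan of other elements needed.
Needs rescan: no

Answer: no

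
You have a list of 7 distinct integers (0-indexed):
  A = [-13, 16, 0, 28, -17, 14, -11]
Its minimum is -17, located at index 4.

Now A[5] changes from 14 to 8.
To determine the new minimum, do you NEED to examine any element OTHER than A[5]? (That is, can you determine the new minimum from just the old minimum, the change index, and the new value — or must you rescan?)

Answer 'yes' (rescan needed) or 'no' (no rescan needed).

Old min = -17 at index 4
Change at index 5: 14 -> 8
Index 5 was NOT the min. New min = min(-17, 8). No rescan of other elements needed.
Needs rescan: no

Answer: no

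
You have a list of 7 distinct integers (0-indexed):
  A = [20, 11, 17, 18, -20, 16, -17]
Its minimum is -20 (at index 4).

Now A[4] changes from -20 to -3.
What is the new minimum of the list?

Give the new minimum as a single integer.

Answer: -17

Derivation:
Old min = -20 (at index 4)
Change: A[4] -20 -> -3
Changed element WAS the min. Need to check: is -3 still <= all others?
  Min of remaining elements: -17
  New min = min(-3, -17) = -17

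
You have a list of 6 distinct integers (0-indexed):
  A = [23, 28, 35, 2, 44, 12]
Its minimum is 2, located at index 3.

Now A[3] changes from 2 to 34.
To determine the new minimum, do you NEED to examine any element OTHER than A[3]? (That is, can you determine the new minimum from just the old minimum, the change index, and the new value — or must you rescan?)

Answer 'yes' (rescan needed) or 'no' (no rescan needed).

Old min = 2 at index 3
Change at index 3: 2 -> 34
Index 3 WAS the min and new value 34 > old min 2. Must rescan other elements to find the new min.
Needs rescan: yes

Answer: yes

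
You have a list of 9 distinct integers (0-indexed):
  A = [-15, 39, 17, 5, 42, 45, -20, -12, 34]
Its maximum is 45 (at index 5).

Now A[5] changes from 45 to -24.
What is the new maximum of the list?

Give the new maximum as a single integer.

Old max = 45 (at index 5)
Change: A[5] 45 -> -24
Changed element WAS the max -> may need rescan.
  Max of remaining elements: 42
  New max = max(-24, 42) = 42

Answer: 42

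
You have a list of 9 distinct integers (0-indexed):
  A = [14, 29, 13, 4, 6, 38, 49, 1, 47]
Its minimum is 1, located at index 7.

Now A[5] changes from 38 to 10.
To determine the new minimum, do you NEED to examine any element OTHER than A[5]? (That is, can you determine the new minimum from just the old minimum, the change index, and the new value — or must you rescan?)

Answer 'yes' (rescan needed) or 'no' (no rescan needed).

Old min = 1 at index 7
Change at index 5: 38 -> 10
Index 5 was NOT the min. New min = min(1, 10). No rescan of other elements needed.
Needs rescan: no

Answer: no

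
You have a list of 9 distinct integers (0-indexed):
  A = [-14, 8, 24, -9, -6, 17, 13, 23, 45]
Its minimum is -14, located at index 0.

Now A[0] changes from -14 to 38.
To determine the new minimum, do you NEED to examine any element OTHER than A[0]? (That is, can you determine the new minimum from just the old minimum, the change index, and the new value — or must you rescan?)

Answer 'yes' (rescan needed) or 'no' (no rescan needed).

Old min = -14 at index 0
Change at index 0: -14 -> 38
Index 0 WAS the min and new value 38 > old min -14. Must rescan other elements to find the new min.
Needs rescan: yes

Answer: yes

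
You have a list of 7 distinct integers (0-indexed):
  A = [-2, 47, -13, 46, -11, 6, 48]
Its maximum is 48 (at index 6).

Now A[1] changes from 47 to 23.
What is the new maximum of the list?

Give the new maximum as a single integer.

Old max = 48 (at index 6)
Change: A[1] 47 -> 23
Changed element was NOT the old max.
  New max = max(old_max, new_val) = max(48, 23) = 48

Answer: 48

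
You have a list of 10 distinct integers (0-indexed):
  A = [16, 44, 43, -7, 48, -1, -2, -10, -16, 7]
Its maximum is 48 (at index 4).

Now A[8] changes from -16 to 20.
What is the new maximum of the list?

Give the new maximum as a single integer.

Old max = 48 (at index 4)
Change: A[8] -16 -> 20
Changed element was NOT the old max.
  New max = max(old_max, new_val) = max(48, 20) = 48

Answer: 48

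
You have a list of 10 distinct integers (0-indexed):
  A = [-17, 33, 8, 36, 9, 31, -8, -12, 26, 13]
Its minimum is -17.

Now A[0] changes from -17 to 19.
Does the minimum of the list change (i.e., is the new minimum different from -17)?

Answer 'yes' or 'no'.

Answer: yes

Derivation:
Old min = -17
Change: A[0] -17 -> 19
Changed element was the min; new min must be rechecked.
New min = -12; changed? yes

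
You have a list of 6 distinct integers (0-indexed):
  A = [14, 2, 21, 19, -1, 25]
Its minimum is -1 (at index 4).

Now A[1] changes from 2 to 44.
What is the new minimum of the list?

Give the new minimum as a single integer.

Old min = -1 (at index 4)
Change: A[1] 2 -> 44
Changed element was NOT the old min.
  New min = min(old_min, new_val) = min(-1, 44) = -1

Answer: -1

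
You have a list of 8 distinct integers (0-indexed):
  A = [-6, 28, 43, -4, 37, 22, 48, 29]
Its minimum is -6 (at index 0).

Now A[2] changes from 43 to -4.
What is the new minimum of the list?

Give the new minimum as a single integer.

Answer: -6

Derivation:
Old min = -6 (at index 0)
Change: A[2] 43 -> -4
Changed element was NOT the old min.
  New min = min(old_min, new_val) = min(-6, -4) = -6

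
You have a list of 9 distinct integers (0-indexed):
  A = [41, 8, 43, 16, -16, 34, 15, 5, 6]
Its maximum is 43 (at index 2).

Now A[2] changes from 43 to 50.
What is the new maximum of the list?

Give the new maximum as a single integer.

Answer: 50

Derivation:
Old max = 43 (at index 2)
Change: A[2] 43 -> 50
Changed element WAS the max -> may need rescan.
  Max of remaining elements: 41
  New max = max(50, 41) = 50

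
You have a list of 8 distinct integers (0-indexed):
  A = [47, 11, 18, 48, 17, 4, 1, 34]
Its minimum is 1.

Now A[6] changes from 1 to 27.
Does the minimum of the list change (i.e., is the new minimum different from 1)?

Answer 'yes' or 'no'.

Old min = 1
Change: A[6] 1 -> 27
Changed element was the min; new min must be rechecked.
New min = 4; changed? yes

Answer: yes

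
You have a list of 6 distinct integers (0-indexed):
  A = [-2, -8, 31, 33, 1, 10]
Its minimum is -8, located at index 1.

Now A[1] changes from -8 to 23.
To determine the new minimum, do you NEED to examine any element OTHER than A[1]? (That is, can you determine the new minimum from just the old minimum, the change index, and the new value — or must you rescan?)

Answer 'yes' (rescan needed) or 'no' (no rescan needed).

Answer: yes

Derivation:
Old min = -8 at index 1
Change at index 1: -8 -> 23
Index 1 WAS the min and new value 23 > old min -8. Must rescan other elements to find the new min.
Needs rescan: yes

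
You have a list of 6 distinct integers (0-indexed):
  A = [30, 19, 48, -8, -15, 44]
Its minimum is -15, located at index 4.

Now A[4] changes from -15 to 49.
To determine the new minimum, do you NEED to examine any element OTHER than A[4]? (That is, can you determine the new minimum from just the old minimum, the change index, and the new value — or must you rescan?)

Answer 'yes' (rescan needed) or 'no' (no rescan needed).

Answer: yes

Derivation:
Old min = -15 at index 4
Change at index 4: -15 -> 49
Index 4 WAS the min and new value 49 > old min -15. Must rescan other elements to find the new min.
Needs rescan: yes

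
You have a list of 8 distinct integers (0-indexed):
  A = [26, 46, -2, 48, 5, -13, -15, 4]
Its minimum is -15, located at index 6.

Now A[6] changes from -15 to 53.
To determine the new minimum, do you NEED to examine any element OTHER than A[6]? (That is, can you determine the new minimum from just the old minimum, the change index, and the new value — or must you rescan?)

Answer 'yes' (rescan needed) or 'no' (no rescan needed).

Answer: yes

Derivation:
Old min = -15 at index 6
Change at index 6: -15 -> 53
Index 6 WAS the min and new value 53 > old min -15. Must rescan other elements to find the new min.
Needs rescan: yes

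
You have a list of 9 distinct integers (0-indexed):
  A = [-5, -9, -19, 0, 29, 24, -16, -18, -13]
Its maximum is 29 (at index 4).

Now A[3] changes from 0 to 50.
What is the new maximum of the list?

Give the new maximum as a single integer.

Old max = 29 (at index 4)
Change: A[3] 0 -> 50
Changed element was NOT the old max.
  New max = max(old_max, new_val) = max(29, 50) = 50

Answer: 50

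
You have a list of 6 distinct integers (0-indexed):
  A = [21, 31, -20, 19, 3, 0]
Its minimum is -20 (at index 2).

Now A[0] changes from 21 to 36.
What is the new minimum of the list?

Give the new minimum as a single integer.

Answer: -20

Derivation:
Old min = -20 (at index 2)
Change: A[0] 21 -> 36
Changed element was NOT the old min.
  New min = min(old_min, new_val) = min(-20, 36) = -20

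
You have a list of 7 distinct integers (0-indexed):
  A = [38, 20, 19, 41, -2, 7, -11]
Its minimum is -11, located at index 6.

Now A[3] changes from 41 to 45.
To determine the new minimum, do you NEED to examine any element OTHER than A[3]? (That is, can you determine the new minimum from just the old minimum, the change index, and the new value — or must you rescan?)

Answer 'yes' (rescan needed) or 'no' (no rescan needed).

Old min = -11 at index 6
Change at index 3: 41 -> 45
Index 3 was NOT the min. New min = min(-11, 45). No rescan of other elements needed.
Needs rescan: no

Answer: no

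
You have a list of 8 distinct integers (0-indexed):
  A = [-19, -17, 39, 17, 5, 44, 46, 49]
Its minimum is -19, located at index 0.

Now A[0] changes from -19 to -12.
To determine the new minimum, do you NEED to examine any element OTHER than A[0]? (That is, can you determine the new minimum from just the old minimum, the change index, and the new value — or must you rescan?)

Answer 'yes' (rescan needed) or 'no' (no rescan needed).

Answer: yes

Derivation:
Old min = -19 at index 0
Change at index 0: -19 -> -12
Index 0 WAS the min and new value -12 > old min -19. Must rescan other elements to find the new min.
Needs rescan: yes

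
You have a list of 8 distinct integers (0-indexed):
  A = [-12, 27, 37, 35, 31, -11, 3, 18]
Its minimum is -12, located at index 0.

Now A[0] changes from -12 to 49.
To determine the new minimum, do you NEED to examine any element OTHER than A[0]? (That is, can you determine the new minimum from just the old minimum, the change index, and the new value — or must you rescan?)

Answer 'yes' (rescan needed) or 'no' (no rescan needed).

Old min = -12 at index 0
Change at index 0: -12 -> 49
Index 0 WAS the min and new value 49 > old min -12. Must rescan other elements to find the new min.
Needs rescan: yes

Answer: yes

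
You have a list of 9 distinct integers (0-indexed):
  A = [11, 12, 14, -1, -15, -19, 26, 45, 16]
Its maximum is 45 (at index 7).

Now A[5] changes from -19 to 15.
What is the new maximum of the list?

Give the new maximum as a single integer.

Old max = 45 (at index 7)
Change: A[5] -19 -> 15
Changed element was NOT the old max.
  New max = max(old_max, new_val) = max(45, 15) = 45

Answer: 45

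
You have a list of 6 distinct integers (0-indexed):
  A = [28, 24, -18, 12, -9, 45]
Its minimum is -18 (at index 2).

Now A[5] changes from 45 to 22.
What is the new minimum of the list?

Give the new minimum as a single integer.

Answer: -18

Derivation:
Old min = -18 (at index 2)
Change: A[5] 45 -> 22
Changed element was NOT the old min.
  New min = min(old_min, new_val) = min(-18, 22) = -18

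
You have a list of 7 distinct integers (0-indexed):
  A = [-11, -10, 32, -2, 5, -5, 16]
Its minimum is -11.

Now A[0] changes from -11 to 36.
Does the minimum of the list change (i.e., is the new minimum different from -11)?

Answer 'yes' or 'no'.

Old min = -11
Change: A[0] -11 -> 36
Changed element was the min; new min must be rechecked.
New min = -10; changed? yes

Answer: yes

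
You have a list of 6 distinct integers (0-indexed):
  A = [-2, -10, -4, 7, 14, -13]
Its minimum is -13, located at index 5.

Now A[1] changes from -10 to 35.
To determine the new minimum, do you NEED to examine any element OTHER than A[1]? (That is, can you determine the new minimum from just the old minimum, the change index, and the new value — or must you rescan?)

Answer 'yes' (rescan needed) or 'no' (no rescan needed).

Answer: no

Derivation:
Old min = -13 at index 5
Change at index 1: -10 -> 35
Index 1 was NOT the min. New min = min(-13, 35). No rescan of other elements needed.
Needs rescan: no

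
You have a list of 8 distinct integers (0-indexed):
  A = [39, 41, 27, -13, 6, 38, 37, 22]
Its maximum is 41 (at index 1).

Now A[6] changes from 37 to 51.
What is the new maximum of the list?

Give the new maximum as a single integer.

Answer: 51

Derivation:
Old max = 41 (at index 1)
Change: A[6] 37 -> 51
Changed element was NOT the old max.
  New max = max(old_max, new_val) = max(41, 51) = 51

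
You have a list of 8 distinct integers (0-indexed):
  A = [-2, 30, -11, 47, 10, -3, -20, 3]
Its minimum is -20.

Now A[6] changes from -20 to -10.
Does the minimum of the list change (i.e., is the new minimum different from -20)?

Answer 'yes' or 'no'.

Old min = -20
Change: A[6] -20 -> -10
Changed element was the min; new min must be rechecked.
New min = -11; changed? yes

Answer: yes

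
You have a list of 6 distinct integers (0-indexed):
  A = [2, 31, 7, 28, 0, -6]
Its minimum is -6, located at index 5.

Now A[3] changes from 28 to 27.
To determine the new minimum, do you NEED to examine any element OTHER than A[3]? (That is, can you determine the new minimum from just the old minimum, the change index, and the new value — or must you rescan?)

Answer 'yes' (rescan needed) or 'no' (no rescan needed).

Answer: no

Derivation:
Old min = -6 at index 5
Change at index 3: 28 -> 27
Index 3 was NOT the min. New min = min(-6, 27). No rescan of other elements needed.
Needs rescan: no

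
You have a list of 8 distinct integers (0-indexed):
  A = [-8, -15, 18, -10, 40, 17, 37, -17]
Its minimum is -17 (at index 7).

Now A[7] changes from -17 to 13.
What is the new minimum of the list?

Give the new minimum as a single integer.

Answer: -15

Derivation:
Old min = -17 (at index 7)
Change: A[7] -17 -> 13
Changed element WAS the min. Need to check: is 13 still <= all others?
  Min of remaining elements: -15
  New min = min(13, -15) = -15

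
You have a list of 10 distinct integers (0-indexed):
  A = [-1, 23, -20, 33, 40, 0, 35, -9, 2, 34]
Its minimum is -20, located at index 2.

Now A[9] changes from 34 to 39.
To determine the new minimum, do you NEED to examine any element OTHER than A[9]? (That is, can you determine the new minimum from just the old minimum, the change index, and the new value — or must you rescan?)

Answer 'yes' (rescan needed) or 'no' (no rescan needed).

Old min = -20 at index 2
Change at index 9: 34 -> 39
Index 9 was NOT the min. New min = min(-20, 39). No rescan of other elements needed.
Needs rescan: no

Answer: no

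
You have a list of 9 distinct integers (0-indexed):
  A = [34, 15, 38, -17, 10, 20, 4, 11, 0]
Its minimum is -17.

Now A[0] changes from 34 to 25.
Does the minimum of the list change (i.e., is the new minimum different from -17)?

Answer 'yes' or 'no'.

Old min = -17
Change: A[0] 34 -> 25
Changed element was NOT the min; min changes only if 25 < -17.
New min = -17; changed? no

Answer: no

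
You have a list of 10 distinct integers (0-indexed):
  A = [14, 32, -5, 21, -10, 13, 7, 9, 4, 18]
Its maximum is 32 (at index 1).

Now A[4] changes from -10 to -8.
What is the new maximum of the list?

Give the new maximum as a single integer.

Old max = 32 (at index 1)
Change: A[4] -10 -> -8
Changed element was NOT the old max.
  New max = max(old_max, new_val) = max(32, -8) = 32

Answer: 32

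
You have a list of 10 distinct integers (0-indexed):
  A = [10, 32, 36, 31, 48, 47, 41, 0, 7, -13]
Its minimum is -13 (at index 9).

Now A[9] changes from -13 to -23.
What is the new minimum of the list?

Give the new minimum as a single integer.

Answer: -23

Derivation:
Old min = -13 (at index 9)
Change: A[9] -13 -> -23
Changed element WAS the min. Need to check: is -23 still <= all others?
  Min of remaining elements: 0
  New min = min(-23, 0) = -23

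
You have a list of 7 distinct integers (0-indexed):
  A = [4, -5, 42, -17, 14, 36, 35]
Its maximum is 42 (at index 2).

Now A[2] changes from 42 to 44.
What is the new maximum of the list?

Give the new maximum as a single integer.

Answer: 44

Derivation:
Old max = 42 (at index 2)
Change: A[2] 42 -> 44
Changed element WAS the max -> may need rescan.
  Max of remaining elements: 36
  New max = max(44, 36) = 44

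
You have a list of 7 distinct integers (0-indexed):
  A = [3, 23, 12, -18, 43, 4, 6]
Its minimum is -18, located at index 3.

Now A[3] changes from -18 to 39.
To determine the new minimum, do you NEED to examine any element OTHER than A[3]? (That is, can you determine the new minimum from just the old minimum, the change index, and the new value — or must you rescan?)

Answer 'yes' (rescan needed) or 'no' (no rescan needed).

Answer: yes

Derivation:
Old min = -18 at index 3
Change at index 3: -18 -> 39
Index 3 WAS the min and new value 39 > old min -18. Must rescan other elements to find the new min.
Needs rescan: yes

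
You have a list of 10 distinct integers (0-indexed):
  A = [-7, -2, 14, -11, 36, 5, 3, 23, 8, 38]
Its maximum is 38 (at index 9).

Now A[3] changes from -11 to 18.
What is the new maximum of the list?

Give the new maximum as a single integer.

Old max = 38 (at index 9)
Change: A[3] -11 -> 18
Changed element was NOT the old max.
  New max = max(old_max, new_val) = max(38, 18) = 38

Answer: 38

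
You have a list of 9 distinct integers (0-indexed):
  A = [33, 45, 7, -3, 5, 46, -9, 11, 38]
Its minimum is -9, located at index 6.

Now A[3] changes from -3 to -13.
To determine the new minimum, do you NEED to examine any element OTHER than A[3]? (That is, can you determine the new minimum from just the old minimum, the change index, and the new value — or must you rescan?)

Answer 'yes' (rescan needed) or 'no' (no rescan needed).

Old min = -9 at index 6
Change at index 3: -3 -> -13
Index 3 was NOT the min. New min = min(-9, -13). No rescan of other elements needed.
Needs rescan: no

Answer: no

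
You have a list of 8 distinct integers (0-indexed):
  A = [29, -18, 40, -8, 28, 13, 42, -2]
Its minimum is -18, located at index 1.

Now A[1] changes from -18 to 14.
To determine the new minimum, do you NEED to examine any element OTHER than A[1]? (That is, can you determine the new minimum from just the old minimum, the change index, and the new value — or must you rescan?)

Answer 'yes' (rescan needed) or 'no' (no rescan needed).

Old min = -18 at index 1
Change at index 1: -18 -> 14
Index 1 WAS the min and new value 14 > old min -18. Must rescan other elements to find the new min.
Needs rescan: yes

Answer: yes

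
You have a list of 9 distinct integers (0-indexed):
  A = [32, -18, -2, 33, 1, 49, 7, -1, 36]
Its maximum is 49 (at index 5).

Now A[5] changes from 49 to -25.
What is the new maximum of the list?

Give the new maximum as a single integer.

Answer: 36

Derivation:
Old max = 49 (at index 5)
Change: A[5] 49 -> -25
Changed element WAS the max -> may need rescan.
  Max of remaining elements: 36
  New max = max(-25, 36) = 36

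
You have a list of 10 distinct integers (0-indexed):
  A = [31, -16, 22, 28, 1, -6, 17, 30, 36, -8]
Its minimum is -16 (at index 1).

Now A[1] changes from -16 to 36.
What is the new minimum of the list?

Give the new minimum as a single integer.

Answer: -8

Derivation:
Old min = -16 (at index 1)
Change: A[1] -16 -> 36
Changed element WAS the min. Need to check: is 36 still <= all others?
  Min of remaining elements: -8
  New min = min(36, -8) = -8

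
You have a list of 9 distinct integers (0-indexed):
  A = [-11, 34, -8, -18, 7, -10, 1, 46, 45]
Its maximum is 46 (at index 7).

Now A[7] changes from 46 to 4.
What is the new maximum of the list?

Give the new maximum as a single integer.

Answer: 45

Derivation:
Old max = 46 (at index 7)
Change: A[7] 46 -> 4
Changed element WAS the max -> may need rescan.
  Max of remaining elements: 45
  New max = max(4, 45) = 45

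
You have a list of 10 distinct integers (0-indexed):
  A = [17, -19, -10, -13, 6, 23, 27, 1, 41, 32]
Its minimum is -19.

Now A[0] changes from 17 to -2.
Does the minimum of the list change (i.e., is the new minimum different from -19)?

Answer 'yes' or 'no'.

Answer: no

Derivation:
Old min = -19
Change: A[0] 17 -> -2
Changed element was NOT the min; min changes only if -2 < -19.
New min = -19; changed? no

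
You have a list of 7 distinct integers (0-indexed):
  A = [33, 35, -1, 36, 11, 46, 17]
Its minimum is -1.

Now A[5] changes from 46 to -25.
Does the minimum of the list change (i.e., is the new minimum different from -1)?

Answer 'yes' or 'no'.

Old min = -1
Change: A[5] 46 -> -25
Changed element was NOT the min; min changes only if -25 < -1.
New min = -25; changed? yes

Answer: yes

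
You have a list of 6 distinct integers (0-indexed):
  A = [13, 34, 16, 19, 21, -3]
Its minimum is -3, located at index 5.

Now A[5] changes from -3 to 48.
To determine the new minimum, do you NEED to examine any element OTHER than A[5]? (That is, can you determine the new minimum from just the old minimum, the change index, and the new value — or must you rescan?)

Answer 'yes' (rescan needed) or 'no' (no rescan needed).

Answer: yes

Derivation:
Old min = -3 at index 5
Change at index 5: -3 -> 48
Index 5 WAS the min and new value 48 > old min -3. Must rescan other elements to find the new min.
Needs rescan: yes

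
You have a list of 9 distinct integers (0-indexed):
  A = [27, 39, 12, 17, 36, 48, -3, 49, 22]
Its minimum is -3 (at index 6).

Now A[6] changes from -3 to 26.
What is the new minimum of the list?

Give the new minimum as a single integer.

Answer: 12

Derivation:
Old min = -3 (at index 6)
Change: A[6] -3 -> 26
Changed element WAS the min. Need to check: is 26 still <= all others?
  Min of remaining elements: 12
  New min = min(26, 12) = 12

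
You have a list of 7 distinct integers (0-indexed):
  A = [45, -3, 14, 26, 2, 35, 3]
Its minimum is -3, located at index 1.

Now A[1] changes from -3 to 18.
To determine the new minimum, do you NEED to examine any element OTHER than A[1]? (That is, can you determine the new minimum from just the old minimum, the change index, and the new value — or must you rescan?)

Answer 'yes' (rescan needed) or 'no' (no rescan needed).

Answer: yes

Derivation:
Old min = -3 at index 1
Change at index 1: -3 -> 18
Index 1 WAS the min and new value 18 > old min -3. Must rescan other elements to find the new min.
Needs rescan: yes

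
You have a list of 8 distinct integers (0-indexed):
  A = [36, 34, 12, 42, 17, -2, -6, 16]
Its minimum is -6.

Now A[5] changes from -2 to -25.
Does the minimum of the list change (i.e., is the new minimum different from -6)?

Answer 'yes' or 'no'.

Old min = -6
Change: A[5] -2 -> -25
Changed element was NOT the min; min changes only if -25 < -6.
New min = -25; changed? yes

Answer: yes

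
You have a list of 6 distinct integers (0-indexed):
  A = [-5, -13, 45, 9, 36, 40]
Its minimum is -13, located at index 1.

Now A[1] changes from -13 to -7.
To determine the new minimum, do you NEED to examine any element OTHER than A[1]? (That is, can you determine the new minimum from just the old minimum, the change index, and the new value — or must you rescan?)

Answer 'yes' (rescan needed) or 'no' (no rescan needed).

Old min = -13 at index 1
Change at index 1: -13 -> -7
Index 1 WAS the min and new value -7 > old min -13. Must rescan other elements to find the new min.
Needs rescan: yes

Answer: yes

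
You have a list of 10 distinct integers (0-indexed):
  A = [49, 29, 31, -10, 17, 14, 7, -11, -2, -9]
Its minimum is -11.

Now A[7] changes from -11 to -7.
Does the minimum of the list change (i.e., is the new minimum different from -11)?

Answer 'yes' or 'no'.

Answer: yes

Derivation:
Old min = -11
Change: A[7] -11 -> -7
Changed element was the min; new min must be rechecked.
New min = -10; changed? yes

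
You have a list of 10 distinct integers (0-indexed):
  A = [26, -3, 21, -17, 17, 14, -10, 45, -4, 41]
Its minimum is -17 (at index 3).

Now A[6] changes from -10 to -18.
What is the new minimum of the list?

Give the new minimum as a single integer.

Old min = -17 (at index 3)
Change: A[6] -10 -> -18
Changed element was NOT the old min.
  New min = min(old_min, new_val) = min(-17, -18) = -18

Answer: -18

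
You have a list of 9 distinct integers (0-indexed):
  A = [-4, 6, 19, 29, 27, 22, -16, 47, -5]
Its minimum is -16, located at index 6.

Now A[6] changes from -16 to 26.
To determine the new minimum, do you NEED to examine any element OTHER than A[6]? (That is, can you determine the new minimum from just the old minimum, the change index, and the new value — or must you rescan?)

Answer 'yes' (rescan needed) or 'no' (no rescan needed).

Old min = -16 at index 6
Change at index 6: -16 -> 26
Index 6 WAS the min and new value 26 > old min -16. Must rescan other elements to find the new min.
Needs rescan: yes

Answer: yes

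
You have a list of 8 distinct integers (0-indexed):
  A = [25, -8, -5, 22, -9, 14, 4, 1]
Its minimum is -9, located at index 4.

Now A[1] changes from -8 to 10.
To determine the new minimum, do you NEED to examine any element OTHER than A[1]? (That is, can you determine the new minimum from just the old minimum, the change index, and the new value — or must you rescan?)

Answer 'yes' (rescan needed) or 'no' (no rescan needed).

Answer: no

Derivation:
Old min = -9 at index 4
Change at index 1: -8 -> 10
Index 1 was NOT the min. New min = min(-9, 10). No rescan of other elements needed.
Needs rescan: no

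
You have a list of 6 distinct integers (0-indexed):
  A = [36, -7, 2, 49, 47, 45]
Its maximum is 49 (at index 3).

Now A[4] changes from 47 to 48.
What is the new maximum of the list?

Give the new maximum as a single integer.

Answer: 49

Derivation:
Old max = 49 (at index 3)
Change: A[4] 47 -> 48
Changed element was NOT the old max.
  New max = max(old_max, new_val) = max(49, 48) = 49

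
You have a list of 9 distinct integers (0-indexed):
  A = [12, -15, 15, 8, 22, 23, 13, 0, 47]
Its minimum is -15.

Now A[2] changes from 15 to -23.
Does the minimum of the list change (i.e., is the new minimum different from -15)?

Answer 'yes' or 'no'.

Old min = -15
Change: A[2] 15 -> -23
Changed element was NOT the min; min changes only if -23 < -15.
New min = -23; changed? yes

Answer: yes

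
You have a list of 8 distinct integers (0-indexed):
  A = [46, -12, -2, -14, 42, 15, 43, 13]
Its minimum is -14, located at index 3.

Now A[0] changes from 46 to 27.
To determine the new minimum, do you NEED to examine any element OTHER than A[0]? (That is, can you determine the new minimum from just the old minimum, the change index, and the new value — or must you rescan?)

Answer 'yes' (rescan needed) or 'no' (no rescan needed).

Old min = -14 at index 3
Change at index 0: 46 -> 27
Index 0 was NOT the min. New min = min(-14, 27). No rescan of other elements needed.
Needs rescan: no

Answer: no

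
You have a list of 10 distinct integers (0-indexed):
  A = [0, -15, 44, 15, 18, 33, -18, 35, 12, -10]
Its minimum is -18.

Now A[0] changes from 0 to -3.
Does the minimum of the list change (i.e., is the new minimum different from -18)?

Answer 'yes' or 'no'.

Old min = -18
Change: A[0] 0 -> -3
Changed element was NOT the min; min changes only if -3 < -18.
New min = -18; changed? no

Answer: no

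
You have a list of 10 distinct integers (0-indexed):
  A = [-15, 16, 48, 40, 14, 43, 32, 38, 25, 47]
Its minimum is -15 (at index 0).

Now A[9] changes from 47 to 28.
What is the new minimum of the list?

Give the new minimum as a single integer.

Answer: -15

Derivation:
Old min = -15 (at index 0)
Change: A[9] 47 -> 28
Changed element was NOT the old min.
  New min = min(old_min, new_val) = min(-15, 28) = -15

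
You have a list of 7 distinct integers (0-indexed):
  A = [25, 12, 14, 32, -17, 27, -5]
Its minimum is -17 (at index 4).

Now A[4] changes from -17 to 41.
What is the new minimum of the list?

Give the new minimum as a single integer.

Answer: -5

Derivation:
Old min = -17 (at index 4)
Change: A[4] -17 -> 41
Changed element WAS the min. Need to check: is 41 still <= all others?
  Min of remaining elements: -5
  New min = min(41, -5) = -5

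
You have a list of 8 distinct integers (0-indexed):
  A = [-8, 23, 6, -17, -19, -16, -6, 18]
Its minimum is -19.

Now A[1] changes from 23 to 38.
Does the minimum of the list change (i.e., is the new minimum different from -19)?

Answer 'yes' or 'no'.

Answer: no

Derivation:
Old min = -19
Change: A[1] 23 -> 38
Changed element was NOT the min; min changes only if 38 < -19.
New min = -19; changed? no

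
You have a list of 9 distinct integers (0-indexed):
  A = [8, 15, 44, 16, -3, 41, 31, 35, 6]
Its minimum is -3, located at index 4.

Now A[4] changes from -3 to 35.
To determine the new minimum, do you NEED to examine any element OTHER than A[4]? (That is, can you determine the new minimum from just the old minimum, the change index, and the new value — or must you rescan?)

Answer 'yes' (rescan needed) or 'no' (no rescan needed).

Old min = -3 at index 4
Change at index 4: -3 -> 35
Index 4 WAS the min and new value 35 > old min -3. Must rescan other elements to find the new min.
Needs rescan: yes

Answer: yes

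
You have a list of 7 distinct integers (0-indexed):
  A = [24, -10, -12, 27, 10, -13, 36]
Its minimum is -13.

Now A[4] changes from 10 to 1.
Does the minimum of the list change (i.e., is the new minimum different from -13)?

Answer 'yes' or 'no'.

Answer: no

Derivation:
Old min = -13
Change: A[4] 10 -> 1
Changed element was NOT the min; min changes only if 1 < -13.
New min = -13; changed? no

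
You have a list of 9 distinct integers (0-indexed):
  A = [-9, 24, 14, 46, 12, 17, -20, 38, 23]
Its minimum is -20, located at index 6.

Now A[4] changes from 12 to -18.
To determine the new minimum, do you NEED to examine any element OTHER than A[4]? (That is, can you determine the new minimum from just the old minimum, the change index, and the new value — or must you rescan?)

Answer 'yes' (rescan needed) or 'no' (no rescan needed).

Old min = -20 at index 6
Change at index 4: 12 -> -18
Index 4 was NOT the min. New min = min(-20, -18). No rescan of other elements needed.
Needs rescan: no

Answer: no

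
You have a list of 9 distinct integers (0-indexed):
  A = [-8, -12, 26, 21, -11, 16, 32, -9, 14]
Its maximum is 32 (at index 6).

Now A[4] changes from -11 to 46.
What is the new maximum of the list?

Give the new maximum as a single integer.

Old max = 32 (at index 6)
Change: A[4] -11 -> 46
Changed element was NOT the old max.
  New max = max(old_max, new_val) = max(32, 46) = 46

Answer: 46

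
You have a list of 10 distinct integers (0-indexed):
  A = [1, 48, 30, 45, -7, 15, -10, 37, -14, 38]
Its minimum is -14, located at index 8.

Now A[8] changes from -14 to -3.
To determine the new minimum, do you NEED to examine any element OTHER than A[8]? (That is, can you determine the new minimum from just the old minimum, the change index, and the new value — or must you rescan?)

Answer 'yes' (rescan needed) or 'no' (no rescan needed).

Answer: yes

Derivation:
Old min = -14 at index 8
Change at index 8: -14 -> -3
Index 8 WAS the min and new value -3 > old min -14. Must rescan other elements to find the new min.
Needs rescan: yes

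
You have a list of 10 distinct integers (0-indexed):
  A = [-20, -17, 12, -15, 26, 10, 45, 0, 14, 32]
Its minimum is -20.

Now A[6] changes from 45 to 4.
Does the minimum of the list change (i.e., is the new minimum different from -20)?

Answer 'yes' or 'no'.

Answer: no

Derivation:
Old min = -20
Change: A[6] 45 -> 4
Changed element was NOT the min; min changes only if 4 < -20.
New min = -20; changed? no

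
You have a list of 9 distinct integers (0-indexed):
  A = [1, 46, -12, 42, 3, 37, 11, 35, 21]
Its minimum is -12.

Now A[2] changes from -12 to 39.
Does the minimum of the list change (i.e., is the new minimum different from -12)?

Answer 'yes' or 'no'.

Old min = -12
Change: A[2] -12 -> 39
Changed element was the min; new min must be rechecked.
New min = 1; changed? yes

Answer: yes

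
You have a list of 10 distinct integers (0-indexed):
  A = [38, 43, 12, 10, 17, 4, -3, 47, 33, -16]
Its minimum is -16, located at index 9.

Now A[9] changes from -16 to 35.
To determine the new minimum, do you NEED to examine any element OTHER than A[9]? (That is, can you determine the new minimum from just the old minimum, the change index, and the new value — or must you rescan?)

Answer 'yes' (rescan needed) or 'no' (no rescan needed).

Answer: yes

Derivation:
Old min = -16 at index 9
Change at index 9: -16 -> 35
Index 9 WAS the min and new value 35 > old min -16. Must rescan other elements to find the new min.
Needs rescan: yes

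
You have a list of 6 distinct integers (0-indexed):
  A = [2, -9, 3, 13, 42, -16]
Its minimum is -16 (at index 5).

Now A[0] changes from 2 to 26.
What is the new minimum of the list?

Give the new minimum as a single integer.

Answer: -16

Derivation:
Old min = -16 (at index 5)
Change: A[0] 2 -> 26
Changed element was NOT the old min.
  New min = min(old_min, new_val) = min(-16, 26) = -16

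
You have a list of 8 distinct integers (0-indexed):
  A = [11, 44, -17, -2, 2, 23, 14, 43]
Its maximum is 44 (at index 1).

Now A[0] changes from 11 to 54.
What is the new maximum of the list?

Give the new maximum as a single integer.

Answer: 54

Derivation:
Old max = 44 (at index 1)
Change: A[0] 11 -> 54
Changed element was NOT the old max.
  New max = max(old_max, new_val) = max(44, 54) = 54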